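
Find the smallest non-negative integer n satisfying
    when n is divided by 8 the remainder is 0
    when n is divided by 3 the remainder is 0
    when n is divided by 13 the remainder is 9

48

The moduli are pairwise coprime; M = 8·3·13 = 312.
M/8 = 39; 39 ≡ 7 (mod 8); 7·7 ≡ 1, so inverse 7.
M/3 = 104; 104 ≡ 2 (mod 3); 2·2 ≡ 1, so inverse 2.
M/13 = 24; 24 ≡ 11 (mod 13); 11·6 ≡ 1, so inverse 6.
n ≡ 0·39·7 + 0·104·2 + 9·24·6 = 1296.
1296 mod 312 = 48.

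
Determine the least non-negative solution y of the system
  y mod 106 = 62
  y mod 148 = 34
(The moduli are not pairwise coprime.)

gcd(106, 148) = 2 and 2 | (34 − 62), so the pair is consistent; merging gives y ≡ 5362 (mod 7844), where 7844 = lcm(106, 148).
The solution is unique modulo lcm(106, 148) = 7844.

5362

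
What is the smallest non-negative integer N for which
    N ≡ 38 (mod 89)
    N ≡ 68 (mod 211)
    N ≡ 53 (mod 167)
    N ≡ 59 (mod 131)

403896901

The moduli are pairwise coprime; M = 89·211·167·131 = 410828183.
M/89 = 4616047; 4616047 ≡ 62 (mod 89); 62·56 ≡ 1, so inverse 56.
M/211 = 1947053; 1947053 ≡ 156 (mod 211); 156·23 ≡ 1, so inverse 23.
M/167 = 2460049; 2460049 ≡ 139 (mod 167); 139·161 ≡ 1, so inverse 161.
M/131 = 3136093; 3136093 ≡ 84 (mod 131); 84·39 ≡ 1, so inverse 39.
N ≡ 38·4616047·56 + 68·1947053·23 + 53·2460049·161 + 59·3136093·39 = 41075887018.
41075887018 mod 410828183 = 403896901.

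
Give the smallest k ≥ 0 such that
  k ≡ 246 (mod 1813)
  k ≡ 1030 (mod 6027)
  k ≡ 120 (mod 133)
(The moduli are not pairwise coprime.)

290326

gcd(1813, 6027) = 49 and 49 | (1030 − 246), so the pair is consistent; merging gives k ≡ 67327 (mod 222999), where 222999 = lcm(1813, 6027).
gcd(222999, 133) = 7 and 7 | (120 − 67327), so the pair is consistent; merging gives k ≡ 290326 (mod 4236981), where 4236981 = lcm(222999, 133).
The solution is unique modulo lcm(1813, 6027, 133) = 4236981.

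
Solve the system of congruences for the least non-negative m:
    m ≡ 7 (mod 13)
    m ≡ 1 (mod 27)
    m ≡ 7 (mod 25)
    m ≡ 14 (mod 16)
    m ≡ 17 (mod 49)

1287982

From m ≡ 7 (mod 13) write m = 7 + 13t. Substituting into m ≡ 1 (mod 27) gives 13t ≡ 21 (mod 27), and since 13⁻¹ ≡ 25 (mod 27), t ≡ 12. Hence m ≡ 7 + 13·12 = 163 (mod 351).
From m ≡ 163 (mod 351) write m = 163 + 351t. Substituting into m ≡ 7 (mod 25) gives 351t ≡ 19 (mod 25), and since 1⁻¹ ≡ 1 (mod 25), t ≡ 19. Hence m ≡ 163 + 351·19 = 6832 (mod 8775).
From m ≡ 6832 (mod 8775) write m = 6832 + 8775t. Substituting into m ≡ 14 (mod 16) gives 8775t ≡ 14 (mod 16), and since 7⁻¹ ≡ 7 (mod 16), t ≡ 2. Hence m ≡ 6832 + 8775·2 = 24382 (mod 140400).
From m ≡ 24382 (mod 140400) write m = 24382 + 140400t. Substituting into m ≡ 17 (mod 49) gives 140400t ≡ 37 (mod 49), and since 15⁻¹ ≡ 36 (mod 49), t ≡ 9. Hence m ≡ 24382 + 140400·9 = 1287982 (mod 6879600).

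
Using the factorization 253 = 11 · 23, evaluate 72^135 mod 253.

Mod 11: 72 ≡ 6; by Fermat, exponent reduces to 135 mod 10 = 5; 6^5 ≡ 10 (mod 11).
Mod 23: 72 ≡ 3; by Fermat, exponent reduces to 135 mod 22 = 3; 3^3 ≡ 4 (mod 23).
Combine by CRT: x ≡ 10 (mod 11), x ≡ 4 (mod 23) ⇒ x ≡ 142 (mod 253).

142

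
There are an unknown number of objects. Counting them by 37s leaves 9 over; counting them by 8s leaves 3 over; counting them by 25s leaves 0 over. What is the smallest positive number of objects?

675

From N ≡ 9 (mod 37) write N = 9 + 37t. Substituting into N ≡ 3 (mod 8) gives 37t ≡ 2 (mod 8), and since 5⁻¹ ≡ 5 (mod 8), t ≡ 2. Hence N ≡ 9 + 37·2 = 83 (mod 296).
From N ≡ 83 (mod 296) write N = 83 + 296t. Substituting into N ≡ 0 (mod 25) gives 296t ≡ 17 (mod 25), and since 21⁻¹ ≡ 6 (mod 25), t ≡ 2. Hence N ≡ 83 + 296·2 = 675 (mod 7400).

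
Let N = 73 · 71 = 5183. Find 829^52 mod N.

2956

Mod 73: 829 ≡ 26; 26^52 ≡ 36 (mod 73).
Mod 71: 829 ≡ 48; 48^52 ≡ 45 (mod 71).
Combine by CRT: x ≡ 36 (mod 73), x ≡ 45 (mod 71) ⇒ x ≡ 2956 (mod 5183).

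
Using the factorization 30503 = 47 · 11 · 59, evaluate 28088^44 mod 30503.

18170

Mod 47: 28088 ≡ 29; 29^44 ≡ 28 (mod 47).
Mod 11: 28088 ≡ 5; by Fermat, exponent reduces to 44 mod 10 = 4; 5^4 ≡ 9 (mod 11).
Mod 59: 28088 ≡ 4; 4^44 ≡ 57 (mod 59).
Combine by CRT: x ≡ 28 (mod 47), x ≡ 9 (mod 11), x ≡ 57 (mod 59) ⇒ x ≡ 18170 (mod 30503).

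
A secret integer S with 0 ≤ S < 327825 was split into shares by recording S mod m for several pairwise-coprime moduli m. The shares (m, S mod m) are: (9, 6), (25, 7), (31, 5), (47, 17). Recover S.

Combine the congruences pairwise.
From S ≡ 6 (mod 9) write S = 6 + 9t. Substituting into S ≡ 7 (mod 25) gives 9t ≡ 1 (mod 25), and since 9⁻¹ ≡ 14 (mod 25), t ≡ 14. Hence S ≡ 6 + 9·14 = 132 (mod 225).
From S ≡ 132 (mod 225) write S = 132 + 225t. Substituting into S ≡ 5 (mod 31) gives 225t ≡ 28 (mod 31), and since 8⁻¹ ≡ 4 (mod 31), t ≡ 19. Hence S ≡ 132 + 225·19 = 4407 (mod 6975).
From S ≡ 4407 (mod 6975) write S = 4407 + 6975t. Substituting into S ≡ 17 (mod 47) gives 6975t ≡ 28 (mod 47), and since 19⁻¹ ≡ 5 (mod 47), t ≡ 46. Hence S ≡ 4407 + 6975·46 = 325257 (mod 327825).

325257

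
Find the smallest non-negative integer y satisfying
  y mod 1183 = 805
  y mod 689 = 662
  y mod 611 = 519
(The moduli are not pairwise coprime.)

gcd(1183, 689) = 13 and 13 | (662 − 805), so the pair is consistent; merging gives y ≡ 35112 (mod 62699), where 62699 = lcm(1183, 689).
gcd(62699, 611) = 13 and 13 | (519 − 35112), so the pair is consistent; merging gives y ≡ 2919266 (mod 2946853), where 2946853 = lcm(62699, 611).
The solution is unique modulo lcm(1183, 689, 611) = 2946853.

2919266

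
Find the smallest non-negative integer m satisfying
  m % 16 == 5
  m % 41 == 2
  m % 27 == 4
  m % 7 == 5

23413

Combine the congruences pairwise.
From m ≡ 5 (mod 16) write m = 5 + 16t. Substituting into m ≡ 2 (mod 41) gives 16t ≡ 38 (mod 41), and since 16⁻¹ ≡ 18 (mod 41), t ≡ 28. Hence m ≡ 5 + 16·28 = 453 (mod 656).
From m ≡ 453 (mod 656) write m = 453 + 656t. Substituting into m ≡ 4 (mod 27) gives 656t ≡ 10 (mod 27), and since 8⁻¹ ≡ 17 (mod 27), t ≡ 8. Hence m ≡ 453 + 656·8 = 5701 (mod 17712).
From m ≡ 5701 (mod 17712) write m = 5701 + 17712t. Substituting into m ≡ 5 (mod 7) gives 17712t ≡ 2 (mod 7), and since 2⁻¹ ≡ 4 (mod 7), t ≡ 1. Hence m ≡ 5701 + 17712·1 = 23413 (mod 123984).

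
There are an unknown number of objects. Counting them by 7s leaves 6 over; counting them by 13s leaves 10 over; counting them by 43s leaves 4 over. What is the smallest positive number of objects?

From N ≡ 6 (mod 7) write N = 6 + 7t. Substituting into N ≡ 10 (mod 13) gives 7t ≡ 4 (mod 13), and since 7⁻¹ ≡ 2 (mod 13), t ≡ 8. Hence N ≡ 6 + 7·8 = 62 (mod 91).
From N ≡ 62 (mod 91) write N = 62 + 91t. Substituting into N ≡ 4 (mod 43) gives 91t ≡ 28 (mod 43), and since 5⁻¹ ≡ 26 (mod 43), t ≡ 40. Hence N ≡ 62 + 91·40 = 3702 (mod 3913).

3702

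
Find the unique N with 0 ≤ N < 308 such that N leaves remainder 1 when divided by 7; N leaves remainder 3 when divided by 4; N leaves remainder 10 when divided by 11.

From N ≡ 1 (mod 7) write N = 1 + 7t. Substituting into N ≡ 3 (mod 4) gives 7t ≡ 2 (mod 4), and since 3⁻¹ ≡ 3 (mod 4), t ≡ 2. Hence N ≡ 1 + 7·2 = 15 (mod 28).
From N ≡ 15 (mod 28) write N = 15 + 28t. Substituting into N ≡ 10 (mod 11) gives 28t ≡ 6 (mod 11), and since 6⁻¹ ≡ 2 (mod 11), t ≡ 1. Hence N ≡ 15 + 28·1 = 43 (mod 308).

43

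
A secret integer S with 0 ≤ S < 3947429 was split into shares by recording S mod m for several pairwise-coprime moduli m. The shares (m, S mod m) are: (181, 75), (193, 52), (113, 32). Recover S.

1924648

The moduli are pairwise coprime; N = 181·193·113 = 3947429.
N/181 = 21809; 21809 ≡ 89 (mod 181); 89·120 ≡ 1, so inverse 120.
N/193 = 20453; 20453 ≡ 188 (mod 193); 188·77 ≡ 1, so inverse 77.
N/113 = 34933; 34933 ≡ 16 (mod 113); 16·106 ≡ 1, so inverse 106.
S ≡ 75·21809·120 + 52·20453·77 + 32·34933·106 = 396667548.
396667548 mod 3947429 = 1924648.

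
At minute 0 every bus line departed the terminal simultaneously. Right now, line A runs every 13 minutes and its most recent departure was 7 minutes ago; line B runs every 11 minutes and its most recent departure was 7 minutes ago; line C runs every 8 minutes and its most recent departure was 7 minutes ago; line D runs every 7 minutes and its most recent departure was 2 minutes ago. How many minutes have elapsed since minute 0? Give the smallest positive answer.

The moduli are pairwise coprime; N = 13·11·8·7 = 8008.
N/13 = 616; 616 ≡ 5 (mod 13); 5·8 ≡ 1, so inverse 8.
N/11 = 728; 728 ≡ 2 (mod 11); 2·6 ≡ 1, so inverse 6.
N/8 = 1001; 1001 ≡ 1 (mod 8), inverse 1.
N/7 = 1144; 1144 ≡ 3 (mod 7); 3·5 ≡ 1, so inverse 5.
t ≡ 7·616·8 + 7·728·6 + 7·1001·1 + 2·1144·5 = 83519.
83519 mod 8008 = 3439.

3439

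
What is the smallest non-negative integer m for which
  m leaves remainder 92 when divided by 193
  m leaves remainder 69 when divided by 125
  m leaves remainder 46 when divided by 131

The moduli are pairwise coprime; N = 193·125·131 = 3160375.
N/193 = 16375; 16375 ≡ 163 (mod 193); 163·45 ≡ 1, so inverse 45.
N/125 = 25283; 25283 ≡ 33 (mod 125); 33·72 ≡ 1, so inverse 72.
N/131 = 24125; 24125 ≡ 21 (mod 131); 21·25 ≡ 1, so inverse 25.
m ≡ 92·16375·45 + 69·25283·72 + 46·24125·25 = 221142194.
221142194 mod 3160375 = 3076319.

3076319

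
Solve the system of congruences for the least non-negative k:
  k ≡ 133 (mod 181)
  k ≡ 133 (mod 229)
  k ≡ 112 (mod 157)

5637197

The moduli are pairwise coprime; N = 181·229·157 = 6507493.
N/181 = 35953; 35953 ≡ 115 (mod 181); 115·85 ≡ 1, so inverse 85.
N/229 = 28417; 28417 ≡ 21 (mod 229); 21·120 ≡ 1, so inverse 120.
N/157 = 41449; 41449 ≡ 1 (mod 157), inverse 1.
k ≡ 133·35953·85 + 133·28417·120 + 112·41449·1 = 864626273.
864626273 mod 6507493 = 5637197.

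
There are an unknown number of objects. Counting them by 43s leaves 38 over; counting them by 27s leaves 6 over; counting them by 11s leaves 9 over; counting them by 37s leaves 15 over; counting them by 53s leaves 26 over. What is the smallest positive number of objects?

23094564

The moduli are pairwise coprime; M = 43·27·11·37·53 = 25043931.
M/43 = 582417; 582417 ≡ 25 (mod 43); 25·31 ≡ 1, so inverse 31.
M/27 = 927553; 927553 ≡ 22 (mod 27); 22·16 ≡ 1, so inverse 16.
M/11 = 2276721; 2276721 ≡ 7 (mod 11); 7·8 ≡ 1, so inverse 8.
M/37 = 676863; 676863 ≡ 22 (mod 37); 22·32 ≡ 1, so inverse 32.
M/53 = 472527; 472527 ≡ 32 (mod 53); 32·5 ≡ 1, so inverse 5.
N ≡ 38·582417·31 + 6·927553·16 + 9·2276721·8 + 15·676863·32 + 26·472527·5 = 1325378976.
1325378976 mod 25043931 = 23094564.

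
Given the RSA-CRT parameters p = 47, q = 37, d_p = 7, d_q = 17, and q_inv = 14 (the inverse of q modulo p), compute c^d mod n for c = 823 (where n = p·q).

m₁ = c^(d_p) mod p: c ≡ 24 (mod 47), and 24^7 mod 47 = 18.
m₂ = c^(d_q) mod q: c ≡ 9 (mod 37), and 9^17 mod 37 = 33.
h = q_inv·(m₁ − m₂) mod p = 14·(18 − 33) mod 47 = 25.
m = m₂ + h·q = 33 + 25·37 = 958.

958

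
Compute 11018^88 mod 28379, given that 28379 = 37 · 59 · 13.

20783

Mod 37: 11018 ≡ 29; by Fermat, exponent reduces to 88 mod 36 = 16; 29^16 ≡ 26 (mod 37).
Mod 59: 11018 ≡ 44; by Fermat, exponent reduces to 88 mod 58 = 30; 44^30 ≡ 15 (mod 59).
Mod 13: 11018 ≡ 7; by Fermat, exponent reduces to 88 mod 12 = 4; 7^4 ≡ 9 (mod 13).
Combine by CRT: x ≡ 26 (mod 37), x ≡ 15 (mod 59), x ≡ 9 (mod 13) ⇒ x ≡ 20783 (mod 28379).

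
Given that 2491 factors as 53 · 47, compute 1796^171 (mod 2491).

Mod 53: 1796 ≡ 47; by Fermat, exponent reduces to 171 mod 52 = 15; 47^15 ≡ 36 (mod 53).
Mod 47: 1796 ≡ 10; by Fermat, exponent reduces to 171 mod 46 = 33; 10^33 ≡ 26 (mod 47).
Combine by CRT: x ≡ 36 (mod 53), x ≡ 26 (mod 47) ⇒ x ≡ 778 (mod 2491).

778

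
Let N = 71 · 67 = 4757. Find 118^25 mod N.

Mod 71: 118 ≡ 47; 47^25 ≡ 23 (mod 71).
Mod 67: 118 ≡ 51; 51^25 ≡ 2 (mod 67).
Combine by CRT: x ≡ 23 (mod 71), x ≡ 2 (mod 67) ⇒ x ≡ 3218 (mod 4757).

3218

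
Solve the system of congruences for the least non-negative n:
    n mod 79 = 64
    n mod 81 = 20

1802

From n ≡ 64 (mod 79) write n = 64 + 79t. Substituting into n ≡ 20 (mod 81) gives 79t ≡ 37 (mod 81), and since 79⁻¹ ≡ 40 (mod 81), t ≡ 22. Hence n ≡ 64 + 79·22 = 1802 (mod 6399).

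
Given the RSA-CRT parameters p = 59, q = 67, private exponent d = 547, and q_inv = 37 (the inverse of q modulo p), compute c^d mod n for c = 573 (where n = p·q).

d_p = d mod (p−1) = 547 mod 58 = 25; d_q = d mod (q−1) = 19.
m₁ = c^(d_p) mod p: c ≡ 42 (mod 59), and 42^25 mod 59 = 18.
m₂ = c^(d_q) mod q: c ≡ 37 (mod 67), and 37^19 mod 67 = 37.
h = q_inv·(m₁ − m₂) mod p = 37·(18 − 37) mod 59 = 5.
m = m₂ + h·q = 37 + 5·67 = 372.

372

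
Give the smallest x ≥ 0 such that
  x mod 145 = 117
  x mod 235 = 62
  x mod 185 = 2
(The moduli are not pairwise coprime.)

170202

gcd(145, 235) = 5 and 5 | (62 − 117), so the pair is consistent; merging gives x ≡ 6642 (mod 6815), where 6815 = lcm(145, 235).
gcd(6815, 185) = 5 and 5 | (2 − 6642), so the pair is consistent; merging gives x ≡ 170202 (mod 252155), where 252155 = lcm(6815, 185).
The solution is unique modulo lcm(145, 235, 185) = 252155.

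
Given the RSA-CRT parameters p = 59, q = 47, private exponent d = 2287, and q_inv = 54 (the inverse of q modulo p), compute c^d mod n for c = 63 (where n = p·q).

2245

d_p = d mod (p−1) = 2287 mod 58 = 25; d_q = d mod (q−1) = 33.
m₁ = c^(d_p) mod p: c ≡ 4 (mod 59), and 4^25 mod 59 = 3.
m₂ = c^(d_q) mod q: c ≡ 16 (mod 47), and 16^33 mod 47 = 36.
h = q_inv·(m₁ − m₂) mod p = 54·(3 − 36) mod 59 = 47.
m = m₂ + h·q = 36 + 47·47 = 2245.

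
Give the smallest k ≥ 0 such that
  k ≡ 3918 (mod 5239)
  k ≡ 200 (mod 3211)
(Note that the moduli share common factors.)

77264

Combine the congruences pairwise.
gcd(5239, 3211) = 169 and 169 | (200 − 3918), so the pair is consistent; merging gives k ≡ 77264 (mod 99541), where 99541 = lcm(5239, 3211).
The solution is unique modulo lcm(5239, 3211) = 99541.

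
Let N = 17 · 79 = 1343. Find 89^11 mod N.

Mod 17: 89 ≡ 4; 4^11 ≡ 13 (mod 17).
Mod 79: 89 ≡ 10; 10^11 ≡ 64 (mod 79).
Combine by CRT: x ≡ 13 (mod 17), x ≡ 64 (mod 79) ⇒ x ≡ 64 (mod 1343).

64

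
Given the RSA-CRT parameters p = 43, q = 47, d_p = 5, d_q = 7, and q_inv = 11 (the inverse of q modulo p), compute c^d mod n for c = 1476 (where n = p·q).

m₁ = c^(d_p) mod p: c ≡ 14 (mod 43), and 14^5 mod 43 = 23.
m₂ = c^(d_q) mod q: c ≡ 19 (mod 47), and 19^7 mod 47 = 30.
h = q_inv·(m₁ − m₂) mod p = 11·(23 − 30) mod 43 = 9.
m = m₂ + h·q = 30 + 9·47 = 453.

453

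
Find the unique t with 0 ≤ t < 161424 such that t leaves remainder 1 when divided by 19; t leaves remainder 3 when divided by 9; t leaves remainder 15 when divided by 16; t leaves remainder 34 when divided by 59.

From t ≡ 1 (mod 19) write t = 1 + 19s. Substituting into t ≡ 3 (mod 9) gives 19s ≡ 2 (mod 9), and since 1⁻¹ ≡ 1 (mod 9), s ≡ 2. Hence t ≡ 1 + 19·2 = 39 (mod 171).
From t ≡ 39 (mod 171) write t = 39 + 171s. Substituting into t ≡ 15 (mod 16) gives 171s ≡ 8 (mod 16), and since 11⁻¹ ≡ 3 (mod 16), s ≡ 8. Hence t ≡ 39 + 171·8 = 1407 (mod 2736).
From t ≡ 1407 (mod 2736) write t = 1407 + 2736s. Substituting into t ≡ 34 (mod 59) gives 2736s ≡ 43 (mod 59), and since 22⁻¹ ≡ 51 (mod 59), s ≡ 10. Hence t ≡ 1407 + 2736·10 = 28767 (mod 161424).

28767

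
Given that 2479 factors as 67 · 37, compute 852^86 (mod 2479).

741

Mod 67: 852 ≡ 48; by Fermat, exponent reduces to 86 mod 66 = 20; 48^20 ≡ 4 (mod 67).
Mod 37: 852 ≡ 1; by Fermat, exponent reduces to 86 mod 36 = 14; 1^14 ≡ 1 (mod 37).
Combine by CRT: x ≡ 4 (mod 67), x ≡ 1 (mod 37) ⇒ x ≡ 741 (mod 2479).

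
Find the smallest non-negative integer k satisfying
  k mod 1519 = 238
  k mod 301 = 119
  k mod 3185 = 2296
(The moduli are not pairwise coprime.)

3808371

Combine the congruences pairwise.
gcd(1519, 301) = 7 and 7 | (119 − 238), so the pair is consistent; merging gives k ≡ 19985 (mod 65317), where 65317 = lcm(1519, 301).
gcd(65317, 3185) = 49 and 49 | (2296 − 19985), so the pair is consistent; merging gives k ≡ 3808371 (mod 4245605), where 4245605 = lcm(65317, 3185).
The solution is unique modulo lcm(1519, 301, 3185) = 4245605.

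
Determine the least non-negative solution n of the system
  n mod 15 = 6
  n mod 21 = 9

51

gcd(15, 21) = 3 and 3 | (9 − 6), so the pair is consistent; merging gives n ≡ 51 (mod 105), where 105 = lcm(15, 21).
The solution is unique modulo lcm(15, 21) = 105.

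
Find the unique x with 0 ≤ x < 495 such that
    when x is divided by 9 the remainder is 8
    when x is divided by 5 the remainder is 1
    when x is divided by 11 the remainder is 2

431

The moduli are pairwise coprime; N = 9·5·11 = 495.
N/9 = 55; 55 ≡ 1 (mod 9), inverse 1.
N/5 = 99; 99 ≡ 4 (mod 5); 4·4 ≡ 1, so inverse 4.
N/11 = 45; 45 ≡ 1 (mod 11), inverse 1.
x ≡ 8·55·1 + 1·99·4 + 2·45·1 = 926.
926 mod 495 = 431.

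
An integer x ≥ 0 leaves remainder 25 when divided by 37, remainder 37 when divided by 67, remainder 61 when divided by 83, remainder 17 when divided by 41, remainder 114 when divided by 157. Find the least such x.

From x ≡ 25 (mod 37) write x = 25 + 37t. Substituting into x ≡ 37 (mod 67) gives 37t ≡ 12 (mod 67), and since 37⁻¹ ≡ 29 (mod 67), t ≡ 13. Hence x ≡ 25 + 37·13 = 506 (mod 2479).
From x ≡ 506 (mod 2479) write x = 506 + 2479t. Substituting into x ≡ 61 (mod 83) gives 2479t ≡ 53 (mod 83), and since 72⁻¹ ≡ 15 (mod 83), t ≡ 48. Hence x ≡ 506 + 2479·48 = 119498 (mod 205757).
From x ≡ 119498 (mod 205757) write x = 119498 + 205757t. Substituting into x ≡ 17 (mod 41) gives 205757t ≡ 34 (mod 41), and since 19⁻¹ ≡ 13 (mod 41), t ≡ 32. Hence x ≡ 119498 + 205757·32 = 6703722 (mod 8436037).
From x ≡ 6703722 (mod 8436037) write x = 6703722 + 8436037t. Substituting into x ≡ 114 (mod 157) gives 8436037t ≡ 135 (mod 157), and since 113⁻¹ ≡ 132 (mod 157), t ≡ 79. Hence x ≡ 6703722 + 8436037·79 = 673150645 (mod 1324457809).

673150645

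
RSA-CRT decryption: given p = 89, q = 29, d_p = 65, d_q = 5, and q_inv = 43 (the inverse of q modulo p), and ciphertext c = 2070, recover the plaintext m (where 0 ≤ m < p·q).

m₁ = c^(d_p) mod p: c ≡ 23 (mod 89), and 23^65 mod 89 = 14.
m₂ = c^(d_q) mod q: c ≡ 11 (mod 29), and 11^5 mod 29 = 14.
h = q_inv·(m₁ − m₂) mod p = 43·(14 − 14) mod 89 = 0.
m = m₂ + h·q = 14 + 0·29 = 14.

14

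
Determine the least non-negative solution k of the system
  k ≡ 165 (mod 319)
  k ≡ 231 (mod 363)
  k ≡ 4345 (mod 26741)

gcd(319, 363) = 11 and 11 | (231 − 165), so the pair is consistent; merging gives k ≡ 4950 (mod 10527), where 10527 = lcm(319, 363).
gcd(10527, 26741) = 121 and 121 | (4345 − 4950), so the pair is consistent; merging gives k ≡ 2036661 (mod 2326467), where 2326467 = lcm(10527, 26741).
The solution is unique modulo lcm(319, 363, 26741) = 2326467.

2036661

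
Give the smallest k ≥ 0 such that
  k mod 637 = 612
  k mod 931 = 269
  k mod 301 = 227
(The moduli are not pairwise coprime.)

Combine the congruences pairwise.
gcd(637, 931) = 49 and 49 | (269 − 612), so the pair is consistent; merging gives k ≡ 11441 (mod 12103), where 12103 = lcm(637, 931).
gcd(12103, 301) = 7 and 7 | (227 − 11441), so the pair is consistent; merging gives k ≡ 459252 (mod 520429), where 520429 = lcm(12103, 301).
The solution is unique modulo lcm(637, 931, 301) = 520429.

459252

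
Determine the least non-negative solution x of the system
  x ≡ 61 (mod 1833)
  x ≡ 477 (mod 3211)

42220

Combine the congruences pairwise.
gcd(1833, 3211) = 13 and 13 | (477 − 61), so the pair is consistent; merging gives x ≡ 42220 (mod 452751), where 452751 = lcm(1833, 3211).
The solution is unique modulo lcm(1833, 3211) = 452751.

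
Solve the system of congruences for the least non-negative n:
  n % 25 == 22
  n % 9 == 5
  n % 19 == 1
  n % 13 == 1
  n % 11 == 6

195872

The moduli are pairwise coprime; M = 25·9·19·13·11 = 611325.
M/25 = 24453; 24453 ≡ 3 (mod 25); 3·17 ≡ 1, so inverse 17.
M/9 = 67925; 67925 ≡ 2 (mod 9); 2·5 ≡ 1, so inverse 5.
M/19 = 32175; 32175 ≡ 8 (mod 19); 8·12 ≡ 1, so inverse 12.
M/13 = 47025; 47025 ≡ 4 (mod 13); 4·10 ≡ 1, so inverse 10.
M/11 = 55575; 55575 ≡ 3 (mod 11); 3·4 ≡ 1, so inverse 4.
n ≡ 22·24453·17 + 5·67925·5 + 1·32175·12 + 1·47025·10 + 6·55575·4 = 13033697.
13033697 mod 611325 = 195872.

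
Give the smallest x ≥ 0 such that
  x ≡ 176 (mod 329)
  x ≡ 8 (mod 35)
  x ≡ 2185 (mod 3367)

604878

Combine the congruences pairwise.
gcd(329, 35) = 7 and 7 | (8 − 176), so the pair is consistent; merging gives x ≡ 1163 (mod 1645), where 1645 = lcm(329, 35).
gcd(1645, 3367) = 7 and 7 | (2185 − 1163), so the pair is consistent; merging gives x ≡ 604878 (mod 791245), where 791245 = lcm(1645, 3367).
The solution is unique modulo lcm(329, 35, 3367) = 791245.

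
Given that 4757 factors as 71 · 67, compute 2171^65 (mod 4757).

2082

Mod 71: 2171 ≡ 41; 41^65 ≡ 23 (mod 71).
Mod 67: 2171 ≡ 27; 27^65 ≡ 5 (mod 67).
Combine by CRT: x ≡ 23 (mod 71), x ≡ 5 (mod 67) ⇒ x ≡ 2082 (mod 4757).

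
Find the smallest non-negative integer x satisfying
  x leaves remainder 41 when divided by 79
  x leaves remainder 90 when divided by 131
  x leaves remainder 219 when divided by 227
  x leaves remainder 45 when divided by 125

The moduli are pairwise coprime; N = 79·131·227·125 = 293652875.
N/79 = 3717125; 3717125 ≡ 17 (mod 79); 17·14 ≡ 1, so inverse 14.
N/131 = 2241625; 2241625 ≡ 84 (mod 131); 84·39 ≡ 1, so inverse 39.
N/227 = 1293625; 1293625 ≡ 179 (mod 227); 179·52 ≡ 1, so inverse 52.
N/125 = 2349223; 2349223 ≡ 98 (mod 125); 98·37 ≡ 1, so inverse 37.
x ≡ 41·3717125·14 + 90·2241625·39 + 219·1293625·52 + 45·2349223·37 = 28644991295.
28644991295 mod 293652875 = 160662420.

160662420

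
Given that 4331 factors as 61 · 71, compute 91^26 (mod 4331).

2302

Mod 61: 91 ≡ 30; 30^26 ≡ 45 (mod 61).
Mod 71: 91 ≡ 20; 20^26 ≡ 30 (mod 71).
Combine by CRT: x ≡ 45 (mod 61), x ≡ 30 (mod 71) ⇒ x ≡ 2302 (mod 4331).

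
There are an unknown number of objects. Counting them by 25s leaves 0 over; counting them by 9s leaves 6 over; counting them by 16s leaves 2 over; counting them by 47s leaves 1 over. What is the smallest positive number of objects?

The moduli are pairwise coprime; M = 25·9·16·47 = 169200.
M/25 = 6768; 6768 ≡ 18 (mod 25); 18·7 ≡ 1, so inverse 7.
M/9 = 18800; 18800 ≡ 8 (mod 9); 8·8 ≡ 1, so inverse 8.
M/16 = 10575; 10575 ≡ 15 (mod 16); 15·15 ≡ 1, so inverse 15.
M/47 = 3600; 3600 ≡ 28 (mod 47); 28·42 ≡ 1, so inverse 42.
N ≡ 0·6768·7 + 6·18800·8 + 2·10575·15 + 1·3600·42 = 1370850.
1370850 mod 169200 = 17250.

17250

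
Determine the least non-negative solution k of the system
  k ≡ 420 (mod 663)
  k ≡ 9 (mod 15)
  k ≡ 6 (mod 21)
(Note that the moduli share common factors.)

Combine the congruences pairwise.
gcd(663, 15) = 3 and 3 | (9 − 420), so the pair is consistent; merging gives k ≡ 2409 (mod 3315), where 3315 = lcm(663, 15).
gcd(3315, 21) = 3 and 3 | (6 − 2409), so the pair is consistent; merging gives k ≡ 12354 (mod 23205), where 23205 = lcm(3315, 21).
The solution is unique modulo lcm(663, 15, 21) = 23205.

12354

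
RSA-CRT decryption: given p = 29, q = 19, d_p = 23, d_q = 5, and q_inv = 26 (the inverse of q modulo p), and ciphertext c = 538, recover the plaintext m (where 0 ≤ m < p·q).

m₁ = c^(d_p) mod p: c ≡ 16 (mod 29), and 16^23 mod 29 = 24.
m₂ = c^(d_q) mod q: c ≡ 6 (mod 19), and 6^5 mod 19 = 5.
h = q_inv·(m₁ − m₂) mod p = 26·(24 − 5) mod 29 = 1.
m = m₂ + h·q = 5 + 1·19 = 24.

24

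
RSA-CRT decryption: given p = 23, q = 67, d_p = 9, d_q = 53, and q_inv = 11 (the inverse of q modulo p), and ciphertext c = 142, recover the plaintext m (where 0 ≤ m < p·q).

m₁ = c^(d_p) mod p: c ≡ 4 (mod 23), and 4^9 mod 23 = 13.
m₂ = c^(d_q) mod q: c ≡ 8 (mod 67), and 8^53 mod 67 = 45.
h = q_inv·(m₁ − m₂) mod p = 11·(13 − 45) mod 23 = 16.
m = m₂ + h·q = 45 + 16·67 = 1117.

1117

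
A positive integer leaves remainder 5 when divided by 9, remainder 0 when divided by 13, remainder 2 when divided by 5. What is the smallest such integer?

572

The moduli are pairwise coprime; M = 9·13·5 = 585.
M/9 = 65; 65 ≡ 2 (mod 9); 2·5 ≡ 1, so inverse 5.
M/13 = 45; 45 ≡ 6 (mod 13); 6·11 ≡ 1, so inverse 11.
M/5 = 117; 117 ≡ 2 (mod 5); 2·3 ≡ 1, so inverse 3.
N ≡ 5·65·5 + 0·45·11 + 2·117·3 = 2327.
2327 mod 585 = 572.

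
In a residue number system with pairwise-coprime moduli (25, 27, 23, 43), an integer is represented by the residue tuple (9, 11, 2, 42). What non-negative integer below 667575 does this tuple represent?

595334

From x ≡ 9 (mod 25) write x = 9 + 25t. Substituting into x ≡ 11 (mod 27) gives 25t ≡ 2 (mod 27), and since 25⁻¹ ≡ 13 (mod 27), t ≡ 26. Hence x ≡ 9 + 25·26 = 659 (mod 675).
From x ≡ 659 (mod 675) write x = 659 + 675t. Substituting into x ≡ 2 (mod 23) gives 675t ≡ 10 (mod 23), and since 8⁻¹ ≡ 3 (mod 23), t ≡ 7. Hence x ≡ 659 + 675·7 = 5384 (mod 15525).
From x ≡ 5384 (mod 15525) write x = 5384 + 15525t. Substituting into x ≡ 42 (mod 43) gives 15525t ≡ 33 (mod 43), and since 2⁻¹ ≡ 22 (mod 43), t ≡ 38. Hence x ≡ 5384 + 15525·38 = 595334 (mod 667575).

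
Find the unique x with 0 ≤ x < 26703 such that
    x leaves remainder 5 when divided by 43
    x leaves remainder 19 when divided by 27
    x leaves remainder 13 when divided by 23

Combine the congruences pairwise.
From x ≡ 5 (mod 43) write x = 5 + 43t. Substituting into x ≡ 19 (mod 27) gives 43t ≡ 14 (mod 27), and since 16⁻¹ ≡ 22 (mod 27), t ≡ 11. Hence x ≡ 5 + 43·11 = 478 (mod 1161).
From x ≡ 478 (mod 1161) write x = 478 + 1161t. Substituting into x ≡ 13 (mod 23) gives 1161t ≡ 18 (mod 23), and since 11⁻¹ ≡ 21 (mod 23), t ≡ 10. Hence x ≡ 478 + 1161·10 = 12088 (mod 26703).

12088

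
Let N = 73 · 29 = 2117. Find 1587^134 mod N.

Mod 73: 1587 ≡ 54; by Fermat, exponent reduces to 134 mod 72 = 62; 54^62 ≡ 36 (mod 73).
Mod 29: 1587 ≡ 21; by Fermat, exponent reduces to 134 mod 28 = 22; 21^22 ≡ 9 (mod 29).
Combine by CRT: x ≡ 36 (mod 73), x ≡ 9 (mod 29) ⇒ x ≡ 328 (mod 2117).

328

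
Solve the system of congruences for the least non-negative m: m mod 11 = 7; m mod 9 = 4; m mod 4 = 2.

From m ≡ 7 (mod 11) write m = 7 + 11t. Substituting into m ≡ 4 (mod 9) gives 11t ≡ 6 (mod 9), and since 2⁻¹ ≡ 5 (mod 9), t ≡ 3. Hence m ≡ 7 + 11·3 = 40 (mod 99).
From m ≡ 40 (mod 99) write m = 40 + 99t. Substituting into m ≡ 2 (mod 4) gives 99t ≡ 2 (mod 4), and since 3⁻¹ ≡ 3 (mod 4), t ≡ 2. Hence m ≡ 40 + 99·2 = 238 (mod 396).

238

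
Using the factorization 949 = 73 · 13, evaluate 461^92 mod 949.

55

Mod 73: 461 ≡ 23; by Fermat, exponent reduces to 92 mod 72 = 20; 23^20 ≡ 55 (mod 73).
Mod 13: 461 ≡ 6; by Fermat, exponent reduces to 92 mod 12 = 8; 6^8 ≡ 3 (mod 13).
Combine by CRT: x ≡ 55 (mod 73), x ≡ 3 (mod 13) ⇒ x ≡ 55 (mod 949).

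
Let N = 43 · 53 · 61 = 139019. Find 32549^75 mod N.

118949

Mod 43: 32549 ≡ 41; by Fermat, exponent reduces to 75 mod 42 = 33; 41^33 ≡ 11 (mod 43).
Mod 53: 32549 ≡ 7; by Fermat, exponent reduces to 75 mod 52 = 23; 7^23 ≡ 17 (mod 53).
Mod 61: 32549 ≡ 36; by Fermat, exponent reduces to 75 mod 60 = 15; 36^15 ≡ 60 (mod 61).
Combine by CRT: x ≡ 11 (mod 43), x ≡ 17 (mod 53), x ≡ 60 (mod 61) ⇒ x ≡ 118949 (mod 139019).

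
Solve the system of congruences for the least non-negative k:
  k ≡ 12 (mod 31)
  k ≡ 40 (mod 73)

1500

Combine the congruences pairwise.
From k ≡ 12 (mod 31) write k = 12 + 31t. Substituting into k ≡ 40 (mod 73) gives 31t ≡ 28 (mod 73), and since 31⁻¹ ≡ 33 (mod 73), t ≡ 48. Hence k ≡ 12 + 31·48 = 1500 (mod 2263).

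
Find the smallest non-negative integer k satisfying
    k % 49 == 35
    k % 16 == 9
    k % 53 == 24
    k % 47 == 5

577353

Combine the congruences pairwise.
From k ≡ 35 (mod 49) write k = 35 + 49t. Substituting into k ≡ 9 (mod 16) gives 49t ≡ 6 (mod 16), and since 1⁻¹ ≡ 1 (mod 16), t ≡ 6. Hence k ≡ 35 + 49·6 = 329 (mod 784).
From k ≡ 329 (mod 784) write k = 329 + 784t. Substituting into k ≡ 24 (mod 53) gives 784t ≡ 13 (mod 53), and since 42⁻¹ ≡ 24 (mod 53), t ≡ 47. Hence k ≡ 329 + 784·47 = 37177 (mod 41552).
From k ≡ 37177 (mod 41552) write k = 37177 + 41552t. Substituting into k ≡ 5 (mod 47) gives 41552t ≡ 5 (mod 47), and since 4⁻¹ ≡ 12 (mod 47), t ≡ 13. Hence k ≡ 37177 + 41552·13 = 577353 (mod 1952944).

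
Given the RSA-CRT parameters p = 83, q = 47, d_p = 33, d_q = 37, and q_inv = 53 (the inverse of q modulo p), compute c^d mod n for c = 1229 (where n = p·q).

927

m₁ = c^(d_p) mod p: c ≡ 67 (mod 83), and 67^33 mod 83 = 14.
m₂ = c^(d_q) mod q: c ≡ 7 (mod 47), and 7^37 mod 47 = 34.
h = q_inv·(m₁ − m₂) mod p = 53·(14 − 34) mod 83 = 19.
m = m₂ + h·q = 34 + 19·47 = 927.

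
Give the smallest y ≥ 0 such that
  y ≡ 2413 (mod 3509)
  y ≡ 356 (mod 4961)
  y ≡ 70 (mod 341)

gcd(3509, 4961) = 121 and 121 | (356 − 2413), so the pair is consistent; merging gives y ≡ 139264 (mod 143869), where 143869 = lcm(3509, 4961).
gcd(143869, 341) = 11 and 11 | (70 − 139264), so the pair is consistent; merging gives y ≡ 427002 (mod 4459939), where 4459939 = lcm(143869, 341).
The solution is unique modulo lcm(3509, 4961, 341) = 4459939.

427002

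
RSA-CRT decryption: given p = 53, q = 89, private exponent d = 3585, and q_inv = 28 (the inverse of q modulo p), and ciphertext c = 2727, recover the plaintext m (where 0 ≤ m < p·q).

2962

d_p = d mod (p−1) = 3585 mod 52 = 49; d_q = d mod (q−1) = 65.
m₁ = c^(d_p) mod p: c ≡ 24 (mod 53), and 24^49 mod 53 = 47.
m₂ = c^(d_q) mod q: c ≡ 57 (mod 89), and 57^65 mod 89 = 25.
h = q_inv·(m₁ − m₂) mod p = 28·(47 − 25) mod 53 = 33.
m = m₂ + h·q = 25 + 33·89 = 2962.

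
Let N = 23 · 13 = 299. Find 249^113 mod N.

Mod 23: 249 ≡ 19; by Fermat, exponent reduces to 113 mod 22 = 3; 19^3 ≡ 5 (mod 23).
Mod 13: 249 ≡ 2; by Fermat, exponent reduces to 113 mod 12 = 5; 2^5 ≡ 6 (mod 13).
Combine by CRT: x ≡ 5 (mod 23), x ≡ 6 (mod 13) ⇒ x ≡ 97 (mod 299).

97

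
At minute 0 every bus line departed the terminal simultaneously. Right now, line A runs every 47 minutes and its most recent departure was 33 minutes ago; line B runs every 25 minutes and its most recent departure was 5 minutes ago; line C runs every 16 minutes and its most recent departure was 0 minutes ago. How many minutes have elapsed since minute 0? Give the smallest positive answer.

From t ≡ 33 (mod 47) write t = 33 + 47s. Substituting into t ≡ 5 (mod 25) gives 47s ≡ 22 (mod 25), and since 22⁻¹ ≡ 8 (mod 25), s ≡ 1. Hence t ≡ 33 + 47·1 = 80 (mod 1175).
From t ≡ 80 (mod 1175) write t = 80 + 1175s. Substituting into t ≡ 0 (mod 16) gives 1175s ≡ 0 (mod 16), and since 7⁻¹ ≡ 7 (mod 16), s ≡ 0. Hence t ≡ 80 + 1175·0 = 80 (mod 18800).

80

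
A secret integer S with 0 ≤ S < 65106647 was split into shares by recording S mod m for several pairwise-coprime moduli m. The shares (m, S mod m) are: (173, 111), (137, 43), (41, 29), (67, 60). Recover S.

The moduli are pairwise coprime; N = 173·137·41·67 = 65106647.
N/173 = 376339; 376339 ≡ 64 (mod 173); 64·73 ≡ 1, so inverse 73.
N/137 = 475231; 475231 ≡ 115 (mod 137); 115·56 ≡ 1, so inverse 56.
N/41 = 1587967; 1587967 ≡ 37 (mod 41); 37·10 ≡ 1, so inverse 10.
N/67 = 971741; 971741 ≡ 40 (mod 67); 40·62 ≡ 1, so inverse 62.
S ≡ 111·376339·73 + 43·475231·56 + 29·1587967·10 + 60·971741·62 = 8269218115.
8269218115 mod 65106647 = 673946.

673946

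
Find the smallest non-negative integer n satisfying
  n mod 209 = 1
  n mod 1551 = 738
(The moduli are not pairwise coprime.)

20901

gcd(209, 1551) = 11 and 11 | (738 − 1), so the pair is consistent; merging gives n ≡ 20901 (mod 29469), where 29469 = lcm(209, 1551).
The solution is unique modulo lcm(209, 1551) = 29469.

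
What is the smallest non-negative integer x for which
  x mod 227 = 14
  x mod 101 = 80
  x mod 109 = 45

The moduli are pairwise coprime; N = 227·101·109 = 2499043.
N/227 = 11009; 11009 ≡ 113 (mod 227); 113·225 ≡ 1, so inverse 225.
N/101 = 24743; 24743 ≡ 99 (mod 101); 99·50 ≡ 1, so inverse 50.
N/109 = 22927; 22927 ≡ 37 (mod 109); 37·56 ≡ 1, so inverse 56.
x ≡ 14·11009·225 + 80·24743·50 + 45·22927·56 = 191426390.
191426390 mod 2499043 = 1499122.

1499122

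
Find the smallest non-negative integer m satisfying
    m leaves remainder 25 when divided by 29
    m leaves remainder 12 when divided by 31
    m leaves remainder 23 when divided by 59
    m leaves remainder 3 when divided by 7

148998

The moduli are pairwise coprime; N = 29·31·59·7 = 371287.
N/29 = 12803; 12803 ≡ 14 (mod 29); 14·27 ≡ 1, so inverse 27.
N/31 = 11977; 11977 ≡ 11 (mod 31); 11·17 ≡ 1, so inverse 17.
N/59 = 6293; 6293 ≡ 39 (mod 59); 39·56 ≡ 1, so inverse 56.
N/7 = 53041; 53041 ≡ 2 (mod 7); 2·4 ≡ 1, so inverse 4.
m ≡ 25·12803·27 + 12·11977·17 + 23·6293·56 + 3·53041·4 = 19827209.
19827209 mod 371287 = 148998.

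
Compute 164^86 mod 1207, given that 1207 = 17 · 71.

Mod 17: 164 ≡ 11; by Fermat, exponent reduces to 86 mod 16 = 6; 11^6 ≡ 8 (mod 17).
Mod 71: 164 ≡ 22; by Fermat, exponent reduces to 86 mod 70 = 16; 22^16 ≡ 6 (mod 71).
Combine by CRT: x ≡ 8 (mod 17), x ≡ 6 (mod 71) ⇒ x ≡ 858 (mod 1207).

858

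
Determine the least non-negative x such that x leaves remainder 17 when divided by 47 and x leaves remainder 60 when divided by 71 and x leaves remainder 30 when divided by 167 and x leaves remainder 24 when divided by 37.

From x ≡ 17 (mod 47) write x = 17 + 47t. Substituting into x ≡ 60 (mod 71) gives 47t ≡ 43 (mod 71), and since 47⁻¹ ≡ 68 (mod 71), t ≡ 13. Hence x ≡ 17 + 47·13 = 628 (mod 3337).
From x ≡ 628 (mod 3337) write x = 628 + 3337t. Substituting into x ≡ 30 (mod 167) gives 3337t ≡ 70 (mod 167), and since 164⁻¹ ≡ 111 (mod 167), t ≡ 88. Hence x ≡ 628 + 3337·88 = 294284 (mod 557279).
From x ≡ 294284 (mod 557279) write x = 294284 + 557279t. Substituting into x ≡ 24 (mod 37) gives 557279t ≡ 1 (mod 37), and since 22⁻¹ ≡ 32 (mod 37), t ≡ 32. Hence x ≡ 294284 + 557279·32 = 18127212 (mod 20619323).

18127212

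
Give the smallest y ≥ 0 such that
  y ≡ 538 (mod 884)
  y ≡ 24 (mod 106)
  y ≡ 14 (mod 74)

Combine the congruences pairwise.
gcd(884, 106) = 2 and 2 | (24 − 538), so the pair is consistent; merging gives y ≡ 21754 (mod 46852), where 46852 = lcm(884, 106).
gcd(46852, 74) = 2 and 2 | (14 − 21754), so the pair is consistent; merging gives y ≡ 443422 (mod 1733524), where 1733524 = lcm(46852, 74).
The solution is unique modulo lcm(884, 106, 74) = 1733524.

443422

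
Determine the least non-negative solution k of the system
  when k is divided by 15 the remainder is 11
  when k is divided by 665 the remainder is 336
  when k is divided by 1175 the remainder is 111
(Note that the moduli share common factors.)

Combine the congruences pairwise.
gcd(15, 665) = 5 and 5 | (336 − 11), so the pair is consistent; merging gives k ≡ 1001 (mod 1995), where 1995 = lcm(15, 665).
gcd(1995, 1175) = 5 and 5 | (111 − 1001), so the pair is consistent; merging gives k ≡ 336161 (mod 468825), where 468825 = lcm(1995, 1175).
The solution is unique modulo lcm(15, 665, 1175) = 468825.

336161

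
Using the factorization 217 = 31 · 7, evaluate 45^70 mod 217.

Mod 31: 45 ≡ 14; by Fermat, exponent reduces to 70 mod 30 = 10; 14^10 ≡ 25 (mod 31).
Mod 7: 45 ≡ 3; by Fermat, exponent reduces to 70 mod 6 = 4; 3^4 ≡ 4 (mod 7).
Combine by CRT: x ≡ 25 (mod 31), x ≡ 4 (mod 7) ⇒ x ≡ 25 (mod 217).

25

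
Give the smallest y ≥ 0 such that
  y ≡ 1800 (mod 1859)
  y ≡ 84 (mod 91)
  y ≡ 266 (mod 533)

440524

Combine the congruences pairwise.
gcd(1859, 91) = 13 and 13 | (84 − 1800), so the pair is consistent; merging gives y ≡ 11095 (mod 13013), where 13013 = lcm(1859, 91).
gcd(13013, 533) = 13 and 13 | (266 − 11095), so the pair is consistent; merging gives y ≡ 440524 (mod 533533), where 533533 = lcm(13013, 533).
The solution is unique modulo lcm(1859, 91, 533) = 533533.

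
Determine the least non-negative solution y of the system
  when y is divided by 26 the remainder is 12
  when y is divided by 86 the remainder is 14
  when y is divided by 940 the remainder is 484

60644

Combine the congruences pairwise.
gcd(26, 86) = 2 and 2 | (14 − 12), so the pair is consistent; merging gives y ≡ 272 (mod 1118), where 1118 = lcm(26, 86).
gcd(1118, 940) = 2 and 2 | (484 − 272), so the pair is consistent; merging gives y ≡ 60644 (mod 525460), where 525460 = lcm(1118, 940).
The solution is unique modulo lcm(26, 86, 940) = 525460.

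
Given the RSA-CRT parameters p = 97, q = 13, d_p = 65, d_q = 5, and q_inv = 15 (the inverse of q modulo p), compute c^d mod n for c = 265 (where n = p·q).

m₁ = c^(d_p) mod p: c ≡ 71 (mod 97), and 71^65 mod 97 = 60.
m₂ = c^(d_q) mod q: c ≡ 5 (mod 13), and 5^5 mod 13 = 5.
h = q_inv·(m₁ − m₂) mod p = 15·(60 − 5) mod 97 = 49.
m = m₂ + h·q = 5 + 49·13 = 642.

642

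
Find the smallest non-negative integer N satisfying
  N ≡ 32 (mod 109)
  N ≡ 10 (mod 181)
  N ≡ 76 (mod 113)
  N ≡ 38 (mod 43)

53380711

From N ≡ 32 (mod 109) write N = 32 + 109t. Substituting into N ≡ 10 (mod 181) gives 109t ≡ 159 (mod 181), and since 109⁻¹ ≡ 93 (mod 181), t ≡ 126. Hence N ≡ 32 + 109·126 = 13766 (mod 19729).
From N ≡ 13766 (mod 19729) write N = 13766 + 19729t. Substituting into N ≡ 76 (mod 113) gives 19729t ≡ 96 (mod 113), and since 67⁻¹ ≡ 27 (mod 113), t ≡ 106. Hence N ≡ 13766 + 19729·106 = 2105040 (mod 2229377).
From N ≡ 2105040 (mod 2229377) write N = 2105040 + 2229377t. Substituting into N ≡ 38 (mod 43) gives 2229377t ≡ 20 (mod 43), and since 42⁻¹ ≡ 42 (mod 43), t ≡ 23. Hence N ≡ 2105040 + 2229377·23 = 53380711 (mod 95863211).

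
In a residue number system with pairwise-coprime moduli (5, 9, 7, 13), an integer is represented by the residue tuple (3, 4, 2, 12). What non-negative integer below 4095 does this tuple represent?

The moduli are pairwise coprime; N = 5·9·7·13 = 4095.
N/5 = 819; 819 ≡ 4 (mod 5); 4·4 ≡ 1, so inverse 4.
N/9 = 455; 455 ≡ 5 (mod 9); 5·2 ≡ 1, so inverse 2.
N/7 = 585; 585 ≡ 4 (mod 7); 4·2 ≡ 1, so inverse 2.
N/13 = 315; 315 ≡ 3 (mod 13); 3·9 ≡ 1, so inverse 9.
x ≡ 3·819·4 + 4·455·2 + 2·585·2 + 12·315·9 = 49828.
49828 mod 4095 = 688.

688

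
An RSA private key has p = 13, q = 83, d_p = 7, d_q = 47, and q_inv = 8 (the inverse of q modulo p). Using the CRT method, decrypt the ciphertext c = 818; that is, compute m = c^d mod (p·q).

m₁ = c^(d_p) mod p: c ≡ 12 (mod 13), and 12^7 mod 13 = 12.
m₂ = c^(d_q) mod q: c ≡ 71 (mod 83), and 71^47 mod 83 = 24.
h = q_inv·(m₁ − m₂) mod p = 8·(12 − 24) mod 13 = 8.
m = m₂ + h·q = 24 + 8·83 = 688.

688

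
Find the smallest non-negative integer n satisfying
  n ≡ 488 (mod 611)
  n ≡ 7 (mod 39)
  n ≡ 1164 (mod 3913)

87250

gcd(611, 39) = 13 and 13 | (7 − 488), so the pair is consistent; merging gives n ≡ 1099 (mod 1833), where 1833 = lcm(611, 39).
gcd(1833, 3913) = 13 and 13 | (1164 − 1099), so the pair is consistent; merging gives n ≡ 87250 (mod 551733), where 551733 = lcm(1833, 3913).
The solution is unique modulo lcm(611, 39, 3913) = 551733.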